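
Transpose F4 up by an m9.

Gb5

The ninth's letter: F up two letter names plus an octave → G.
A minor ninth spans 13 semitones, so from F4 the target pitch is Gb5.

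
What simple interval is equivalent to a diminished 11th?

Take out an octave (7 from the number): 11 − 7 = 4.
Quality carries through unchanged, so the simple form is a diminished fourth.

diminished 4th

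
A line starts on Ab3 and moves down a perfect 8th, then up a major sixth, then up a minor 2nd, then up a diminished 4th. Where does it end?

A perfect octave down from Ab3 is Ab2.
A major sixth up from Ab2 is F3.
A minor second up from F3 is Gb3.
A diminished fourth up from Gb3 is Cbb4.

Cbb4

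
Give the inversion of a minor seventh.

major 2nd

Inverted interval numbers add to nine, so a seventh pairs with a second (7 + 2 = 9).
And minor becomes major under inversion, so we get a major second.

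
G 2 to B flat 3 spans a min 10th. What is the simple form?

Take out an octave (7 from the number): 10 − 7 = 3.
Quality carries through unchanged, so the simple form is a minor third.

m3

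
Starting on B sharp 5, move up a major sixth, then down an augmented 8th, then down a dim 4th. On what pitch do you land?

B#5 up a major sixth → G##6 (9 semitones).
Down an augmented octave from G##6: G#5 (13 semitones down).
G#5 down a diminished fourth → D##5 (4 semitones).

D double-sharp 5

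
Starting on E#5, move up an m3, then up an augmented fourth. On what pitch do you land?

E#5 up a minor third → G#5 (3 semitones).
Up an augmented fourth from G#5: C##6 (6 semitones up).

C##6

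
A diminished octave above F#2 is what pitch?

For an octave the letter name doesn't change: still F, an octave up.
A diminished octave is 11 semitones; 11 semitones up from F#2 gives F3.

F3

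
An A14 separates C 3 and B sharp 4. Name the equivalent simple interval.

A7

Subtracting seven from the interval number removes an octave: 14 − 7 = 7.
That makes an augmented fourteenth a compound augmented seventh — an octave plus an augmented seventh.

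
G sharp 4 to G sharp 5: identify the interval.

P8

G to G is the same letter name, plus an octave: an octave.
The perfect octave spans 12 semitones, and G#4 to G#5 is exactly 12 semitones — so this is a perfect octave.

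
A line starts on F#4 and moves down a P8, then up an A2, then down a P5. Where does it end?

A perfect octave down from F#4 is F#3.
An augmented second up from F#3 is G##3.
A perfect fifth down from G##3 is C##3.

C##3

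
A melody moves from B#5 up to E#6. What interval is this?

perfect fourth

B to E spans four letter names (B-C-D-E): a fourth.
B#5 to E#6 is 5 semitones, matching the perfect fourth exactly, so the quality is perfect.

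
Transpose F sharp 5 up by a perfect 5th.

C sharp 6

The fifth takes the letter from F up to C.
A perfect fifth spans 7 semitones, so from F#5 the target pitch is C#6.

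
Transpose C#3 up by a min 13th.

Six letters up from C (plus an octave) reaches A.
Moving 20 semitones up from C#3 (the size of a minor thirteenth) reaches A4.

A4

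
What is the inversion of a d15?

augmented 1st

First reduce the compound diminished fifteenth to its simple form, a diminished octave.
Inverted interval numbers add to nine, so an octave pairs with a unison (8 + 1 = 9).
The quality also flips — diminished becomes augmented — giving an augmented unison.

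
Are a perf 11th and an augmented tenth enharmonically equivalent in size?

Yes

Both span 17 semitones: a perfect eleventh and an augmented tenth are the same chromatic distance.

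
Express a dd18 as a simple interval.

dd4

Take out 2 octaves (14 from the number): 18 − 14 = 4.
That makes a doubly diminished eighteenth a compound doubly diminished fourth — 2 octaves plus a doubly diminished fourth.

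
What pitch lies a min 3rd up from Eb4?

Counting three letter names up from E lands on G.
A minor third is 3 semitones; 3 semitones up from Eb4 gives Gb4.

Gb4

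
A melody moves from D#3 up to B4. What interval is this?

D to B spans six letter names (D-E-F-G-A-B), plus an octave: a thirteenth.
D#3 to B4 is 20 semitones, a half step short of the major thirteenth (21), so this is minor.
(Equivalently, a compound minor sixth: a minor sixth plus an octave.)

minor thirteenth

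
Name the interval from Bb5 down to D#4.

Descending from Bb5 to D#4 is the same interval as ascending D#4 to Bb5.
D to B spans six letter names (D-E-F-G-A-B), plus an octave: a thirteenth.
A major thirteenth would be 21 semitones; D#4 to Bb5 is 19, two semitones narrower, so the interval is diminished.
(Equivalently, a compound diminished sixth: a diminished sixth plus an octave.)

d13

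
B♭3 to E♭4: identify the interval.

perfect fourth

B to E spans four letter names (B-C-D-E): a fourth.
Bb3 to Eb4 is 5 semitones, matching the perfect fourth exactly, so the quality is perfect.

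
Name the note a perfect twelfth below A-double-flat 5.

Counting five letter names plus an octave down from A lands on D.
Moving 19 semitones down from Abb5 (the size of a perfect twelfth) reaches Dbb4.

D-double-flat 4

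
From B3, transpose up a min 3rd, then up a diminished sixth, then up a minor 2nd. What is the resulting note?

Cbb5

A minor third up from B3 is D4.
A diminished sixth up from D4 is Bbb4.
Bbb4 up a minor second → Cbb5 (1 semitone).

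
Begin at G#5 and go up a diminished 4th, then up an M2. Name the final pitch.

A diminished fourth up from G#5 is C6.
A major second up from C6 is D6.

D6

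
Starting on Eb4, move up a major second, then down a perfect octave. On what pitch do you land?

Up a major second from Eb4: F4 (2 semitones up).
A perfect octave down from F4 is F3.

F3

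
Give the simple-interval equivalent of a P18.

P4

Take out 2 octaves (14 from the number): 18 − 14 = 4.
That makes a perfect eighteenth a compound perfect fourth — 2 octaves plus a perfect fourth.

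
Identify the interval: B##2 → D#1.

Descending from B##2 to D#1 is the same interval as ascending D#1 to B##2.
D to B spans six letter names (D-E-F-G-A-B), plus an octave: a thirteenth.
D#1 to B##2 spans 22 semitones — one semitone wider than the major thirteenth (21) — giving an augmented thirteenth.
(Equivalently, a compound augmented sixth: an augmented sixth plus an octave.)

augmented thirteenth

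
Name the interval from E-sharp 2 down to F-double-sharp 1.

Descending from E#2 to F##1 is the same interval as ascending F##1 to E#2.
F to E spans seven letter names (F-G-A-B-C-D-E) — that makes it a seventh of some quality.
At 10 semitones, F##1→E#2 falls one short of a major seventh: minor.

minor seventh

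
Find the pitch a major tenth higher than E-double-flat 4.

G-flat 5

Three letters up from E (plus an octave) reaches G.
Moving 16 semitones up from Ebb4 (the size of a major tenth) reaches Gb5.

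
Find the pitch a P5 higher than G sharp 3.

D sharp 4

Counting five letter names up from G lands on D.
Moving 7 semitones up from G#3 (the size of a perfect fifth) reaches D#4.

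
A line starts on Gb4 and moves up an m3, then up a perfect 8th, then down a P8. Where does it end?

Gb4 up a minor third → Bbb4 (3 semitones).
Bbb4 up a perfect octave → Bbb5 (12 semitones).
Down a perfect octave from Bbb5: Bbb4 (12 semitones down).

Bbb4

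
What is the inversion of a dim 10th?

First reduce the compound diminished tenth to its simple form, a diminished third.
Interval numbers invert to sum to nine: 3 + 6 = 9, so a third inverts to a sixth.
The quality also flips — diminished becomes augmented — giving an augmented sixth.

augmented sixth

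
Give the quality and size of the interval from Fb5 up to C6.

F to C spans five letter names (F-G-A-B-C) — that makes it a fifth of some quality.
Fb5 to C6 spans 8 semitones — one semitone wider than the perfect fifth (7) — giving an augmented fifth.

augmented 5th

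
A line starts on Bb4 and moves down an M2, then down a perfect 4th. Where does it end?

Eb4

A major second down from Bb4 is Ab4.
Down a perfect fourth from Ab4: Eb4 (5 semitones down).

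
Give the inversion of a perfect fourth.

Interval numbers invert to sum to nine: 4 + 5 = 9, so a fourth inverts to a fifth.
Quality inverts too: perfect stays perfect. That makes the inversion a perfect fifth.

perfect fifth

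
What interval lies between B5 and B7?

perfect fifteenth

B to B is the same letter name, plus 2 octaves — that makes it a fifteenth of some quality.
The perfect fifteenth spans 24 semitones, and B5 to B7 is exactly 24 semitones — so this is a perfect fifteenth.
(Equivalently, a compound perfect octave: a perfect octave plus an octave.)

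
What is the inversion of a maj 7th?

minor second

The rule of nine gives the new number: 9 − 7 = 2, so a seventh becomes a second.
The quality also flips — major becomes minor — giving a minor second.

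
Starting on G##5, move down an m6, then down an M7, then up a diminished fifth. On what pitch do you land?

G#4

A minor sixth down from G##5 is B##4.
B##4 down a major seventh → C##4 (11 semitones).
Up a diminished fifth from C##4: G#4 (6 semitones up).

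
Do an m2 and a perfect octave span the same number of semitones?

No

A minor second spans 1 semitone; a perfect octave spans 12 semitones. They differ by 11.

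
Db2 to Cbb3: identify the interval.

diminished seventh

D to C spans seven letter names (D-E-F-G-A-B-C): a seventh.
A major seventh would be 11 semitones; Db2 to Cbb3 is 9, two semitones narrower, so the interval is diminished.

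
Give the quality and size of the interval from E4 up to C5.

m6

E to C spans six letter names (E-F-G-A-B-C): a sixth.
E4 to C5 is 8 semitones, a half step short of the major sixth (9), so this is minor.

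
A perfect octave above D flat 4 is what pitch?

D flat 5

The letter stays D (same as the start), shifted an octave up.
A perfect octave is 12 semitones; 12 semitones up from Db4 gives Db5.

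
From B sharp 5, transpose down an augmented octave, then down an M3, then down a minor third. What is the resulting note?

E 4

Down an augmented octave from B#5: B4 (13 semitones down).
Down a major third from B4: G4 (4 semitones down).
A minor third down from G4 is E4.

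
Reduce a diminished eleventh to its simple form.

diminished fourth

Take out an octave (7 from the number): 11 − 7 = 4.
That makes a diminished eleventh a compound diminished fourth — an octave plus a diminished fourth.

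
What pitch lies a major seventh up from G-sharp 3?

F-double-sharp 4

Counting seven letter names up from G lands on F.
A major seventh spans 11 semitones, so from G#3 the target pitch is F##4.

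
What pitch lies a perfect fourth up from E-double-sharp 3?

A-double-sharp 3

Counting four letter names up from E lands on A.
A perfect fourth is 5 semitones; 5 semitones up from E##3 gives A##3.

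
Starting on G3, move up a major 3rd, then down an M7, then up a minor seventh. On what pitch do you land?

A major third up from G3 is B3.
B3 down a major seventh → C3 (11 semitones).
A minor seventh up from C3 is Bb3.

Bb3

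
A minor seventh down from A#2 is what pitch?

B#1

Counting seven letter names down from A lands on B.
Moving 10 semitones down from A#2 (the size of a minor seventh) reaches B#1.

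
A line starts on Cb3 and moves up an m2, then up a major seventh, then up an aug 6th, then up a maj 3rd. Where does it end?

C#5

Cb3 up a minor second → Dbb3 (1 semitone).
Up a major seventh from Dbb3: Cb4 (11 semitones up).
An augmented sixth up from Cb4 is A4.
A4 up a major third → C#5 (4 semitones).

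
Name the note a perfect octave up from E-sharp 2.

E-sharp 3

An octave keeps the letter name E, an octave up from E.
A perfect octave spans 12 semitones, so from E#2 the target pitch is E#3.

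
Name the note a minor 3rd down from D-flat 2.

Three letter names down from D: B.
A minor third spans 3 semitones, so from Db2 the target pitch is Bb1.

B-flat 1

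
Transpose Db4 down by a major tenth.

Counting three letter names plus an octave down from D lands on B.
A major tenth spans 16 semitones, so from Db4 the target pitch is Bbb2.

Bbb2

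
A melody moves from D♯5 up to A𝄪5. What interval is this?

augmented fifth

D to A spans five letter names (D-E-F-G-A) — that makes it a fifth of some quality.
D#5 to A##5 spans 8 semitones — one semitone wider than the perfect fifth (7) — giving an augmented fifth.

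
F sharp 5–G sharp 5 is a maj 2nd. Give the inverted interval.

m7

Inverted interval numbers add to nine, so a second pairs with a seventh (2 + 7 = 9).
Quality inverts too: major becomes minor. That makes the inversion a minor seventh.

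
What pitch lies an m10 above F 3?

A-flat 4

Counting three letter names plus an octave up from F lands on A.
A minor tenth is 15 semitones; 15 semitones up from F3 gives Ab4.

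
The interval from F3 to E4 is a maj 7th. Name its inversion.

m2

The rule of nine gives the new number: 9 − 7 = 2, so a seventh becomes a second.
And major becomes minor under inversion, so we get a minor second.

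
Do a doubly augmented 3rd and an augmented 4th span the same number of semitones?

Both span 6 semitones: a doubly augmented third and an augmented fourth are the same chromatic distance.

Yes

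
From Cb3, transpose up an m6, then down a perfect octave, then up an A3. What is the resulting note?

Up a minor sixth from Cb3: Abb3 (8 semitones up).
Abb3 down a perfect octave → Abb2 (12 semitones).
Up an augmented third from Abb2: C3 (5 semitones up).

C3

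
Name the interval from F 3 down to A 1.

Descending from F3 to A1 is the same interval as ascending A1 to F3.
A to F spans six letter names (A-B-C-D-E-F), plus an octave — that makes it a thirteenth of some quality.
A major thirteenth would be 21 semitones, but A1 to F3 is 20 — one semitone narrower, making it a minor thirteenth.
(Equivalently, a compound minor sixth: a minor sixth plus an octave.)

minor thirteenth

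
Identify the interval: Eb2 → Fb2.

E to F spans two letter names (E-F), so the interval is some kind of second.
Eb2 to Fb2 is 1 semitone, a half step short of the major second (2), so this is minor.

minor second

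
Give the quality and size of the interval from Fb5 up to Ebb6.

F to E spans seven letter names (F-G-A-B-C-D-E) — that makes it a seventh of some quality.
Fb5 to Ebb6 is 10 semitones, a half step short of the major seventh (11), so this is minor.

minor seventh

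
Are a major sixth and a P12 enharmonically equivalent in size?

No

A major sixth spans 9 semitones; a perfect twelfth spans 19 semitones. They differ by 10.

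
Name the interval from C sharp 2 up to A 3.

C to A spans six letter names (C-D-E-F-G-A), plus an octave, so the interval is some kind of thirteenth.
C#2 to A3 is 20 semitones, a half step short of the major thirteenth (21), so this is minor.
(Equivalently, a compound minor sixth: a minor sixth plus an octave.)

minor thirteenth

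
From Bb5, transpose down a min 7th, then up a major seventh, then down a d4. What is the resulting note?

Bb5 down a minor seventh → C5 (10 semitones).
Up a major seventh from C5: B5 (11 semitones up).
A diminished fourth down from B5 is F##5.

F##5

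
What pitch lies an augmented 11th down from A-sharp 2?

E 1

The eleventh's letter: A down four letter names plus an octave → E.
Moving 18 semitones down from A#2 (the size of an augmented eleventh) reaches E1.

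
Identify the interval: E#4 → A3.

Descending from E#4 to A3 is the same interval as ascending A3 to E#4.
A to E spans five letter names (A-B-C-D-E), so the interval is some kind of fifth.
A3 to E#4 spans 8 semitones — one semitone wider than the perfect fifth (7) — giving an augmented fifth.

augmented fifth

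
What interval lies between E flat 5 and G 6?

E to G spans three letter names (E-F-G), plus an octave, so the interval is some kind of tenth.
The major tenth spans 16 semitones, and Eb5 to G6 is exactly 16 semitones — so this is a major tenth.
(Equivalently, a compound major third: a major third plus an octave.)

major 10th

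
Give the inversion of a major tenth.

First reduce the compound major tenth to its simple form, a major third.
Interval numbers invert to sum to nine: 3 + 6 = 9, so a third inverts to a sixth.
Quality inverts too: major becomes minor. That makes the inversion a minor sixth.

minor 6th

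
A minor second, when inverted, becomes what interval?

Inverted interval numbers add to nine, so a second pairs with a seventh (2 + 7 = 9).
And minor becomes major under inversion, so we get a major seventh.

major seventh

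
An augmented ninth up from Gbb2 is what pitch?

Ab3

Counting two letter names plus an octave up from G lands on A.
An augmented ninth is 15 semitones; 15 semitones up from Gbb2 gives Ab3.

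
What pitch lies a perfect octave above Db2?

Db3

An octave keeps the letter name D, an octave up from D.
A perfect octave spans 12 semitones, so from Db2 the target pitch is Db3.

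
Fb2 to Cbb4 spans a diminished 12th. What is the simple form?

diminished fifth

Each octave removed subtracts seven from the number: 12 − 7 = 5.
That makes a diminished twelfth a compound diminished fifth — an octave plus a diminished fifth.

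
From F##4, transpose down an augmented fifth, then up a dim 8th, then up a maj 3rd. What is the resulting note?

D5

F##4 down an augmented fifth → B3 (8 semitones).
B3 up a diminished octave → Bb4 (11 semitones).
Bb4 up a major third → D5 (4 semitones).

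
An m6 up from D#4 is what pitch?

Counting six letter names up from D lands on B.
Moving 8 semitones up from D#4 (the size of a minor sixth) reaches B4.

B4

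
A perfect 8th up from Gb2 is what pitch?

The letter stays G (same as the start), shifted an octave up.
A perfect octave spans 12 semitones, so from Gb2 the target pitch is Gb3.

Gb3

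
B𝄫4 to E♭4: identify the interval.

Descending from Bbb4 to Eb4 is the same interval as ascending Eb4 to Bbb4.
E to B spans five letter names (E-F-G-A-B), so the interval is some kind of fifth.
A perfect fifth would be 7 semitones; Eb4 to Bbb4 is 6, one semitone narrower, so the interval is diminished.

diminished fifth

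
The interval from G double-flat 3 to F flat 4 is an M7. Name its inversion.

m2

Interval numbers invert to sum to nine: 7 + 2 = 9, so a seventh inverts to a second.
The quality also flips — major becomes minor — giving a minor second.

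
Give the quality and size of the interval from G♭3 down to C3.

diminished fifth

Descending from Gb3 to C3 is the same interval as ascending C3 to Gb3.
C to G spans five letter names (C-D-E-F-G) — that makes it a fifth of some quality.
A perfect fifth would be 7 semitones; C3 to Gb3 is 6, one semitone narrower, so the interval is diminished.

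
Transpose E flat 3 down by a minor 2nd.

Counting two letter names down from E lands on D.
A minor second spans 1 semitone, so from Eb3 the target pitch is D3.

D 3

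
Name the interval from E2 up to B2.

P5

E to B spans five letter names (E-F-G-A-B) — that makes it a fifth of some quality.
E2 to B2 is 7 semitones, matching the perfect fifth exactly, so the quality is perfect.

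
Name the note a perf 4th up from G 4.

C 5

Counting four letter names up from G lands on C.
Moving 5 semitones up from G4 (the size of a perfect fourth) reaches C5.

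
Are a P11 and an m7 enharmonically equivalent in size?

17 semitones (perfect eleventh) vs 10 semitones (minor seventh): not equal.

No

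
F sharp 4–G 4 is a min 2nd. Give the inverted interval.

Inverted interval numbers add to nine, so a second pairs with a seventh (2 + 7 = 9).
And minor becomes major under inversion, so we get a major seventh.

major seventh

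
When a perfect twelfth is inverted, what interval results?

perfect fourth

First reduce the compound perfect twelfth to its simple form, a perfect fifth.
Interval numbers invert to sum to nine: 5 + 4 = 9, so a fifth inverts to a fourth.
Quality inverts too: perfect stays perfect. That makes the inversion a perfect fourth.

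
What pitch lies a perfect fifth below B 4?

Five letter names down from B: E.
A perfect fifth spans 7 semitones, so from B4 the target pitch is E4.

E 4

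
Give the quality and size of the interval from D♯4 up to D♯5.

perfect 8th

D to D is the same letter name, plus an octave, so the interval is some kind of octave.
Counting semitones, D#4→D#5 is 12, which is the perfect octave.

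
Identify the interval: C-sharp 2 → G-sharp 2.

P5

C to G spans five letter names (C-D-E-F-G): a fifth.
The perfect fifth spans 7 semitones, and C#2 to G#2 is exactly 7 semitones — so this is a perfect fifth.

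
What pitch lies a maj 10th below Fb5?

Dbb4

Counting three letter names plus an octave down from F lands on D.
A major tenth is 16 semitones; 16 semitones down from Fb5 gives Dbb4.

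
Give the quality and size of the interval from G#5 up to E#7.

G to E spans six letter names (G-A-B-C-D-E), plus an octave, so the interval is some kind of thirteenth.
The major thirteenth spans 21 semitones, and G#5 to E#7 is exactly 21 semitones — so this is a major thirteenth.
(Equivalently, a compound major sixth: a major sixth plus an octave.)

major 13th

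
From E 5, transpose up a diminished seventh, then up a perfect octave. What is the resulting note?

D flat 7

E5 up a diminished seventh → Db6 (9 semitones).
Up a perfect octave from Db6: Db7 (12 semitones up).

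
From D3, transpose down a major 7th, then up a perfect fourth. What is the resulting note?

Ab2

A major seventh down from D3 is Eb2.
A perfect fourth up from Eb2 is Ab2.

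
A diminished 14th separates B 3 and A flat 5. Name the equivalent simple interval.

diminished seventh

Take out an octave (7 from the number): 14 − 7 = 7.
So a diminished fourteenth is an octave plus a diminished seventh. The quality is unchanged.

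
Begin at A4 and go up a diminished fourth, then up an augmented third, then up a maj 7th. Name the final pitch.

Up a diminished fourth from A4: Db5 (4 semitones up).
An augmented third up from Db5 is F#5.
Up a major seventh from F#5: E#6 (11 semitones up).

E#6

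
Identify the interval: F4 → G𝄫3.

Descending from F4 to Gbb3 is the same interval as ascending Gbb3 to F4.
G to F spans seven letter names (G-A-B-C-D-E-F): a seventh.
A major seventh would be 11 semitones; Gbb3 to F4 is 12, one semitone wider, so the interval is augmented.

augmented 7th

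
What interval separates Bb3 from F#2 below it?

diminished eleventh

Descending from Bb3 to F#2 is the same interval as ascending F#2 to Bb3.
F to B spans four letter names (F-G-A-B), plus an octave, so the interval is some kind of eleventh.
A perfect eleventh would be 17 semitones; F#2 to Bb3 is 16, one semitone narrower, so the interval is diminished.
(Equivalently, a compound diminished fourth: a diminished fourth plus an octave.)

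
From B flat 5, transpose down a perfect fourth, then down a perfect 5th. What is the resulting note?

Down a perfect fourth from Bb5: F5 (5 semitones down).
A perfect fifth down from F5 is Bb4.

B flat 4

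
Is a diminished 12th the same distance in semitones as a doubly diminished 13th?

Yes

Both span 18 semitones: a diminished twelfth and a doubly diminished thirteenth are the same chromatic distance.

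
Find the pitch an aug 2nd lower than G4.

Fb4

Two letter names down from G: F.
Moving 3 semitones down from G4 (the size of an augmented second) reaches Fb4.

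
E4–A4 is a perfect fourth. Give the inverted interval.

perfect fifth

Inverted interval numbers add to nine, so a fourth pairs with a fifth (4 + 5 = 9).
And perfect stays perfect under inversion, so we get a perfect fifth.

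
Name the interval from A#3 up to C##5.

A to C spans three letter names (A-B-C), plus an octave: a tenth.
A#3 to C##5 is 16 semitones, matching the major tenth exactly, so the quality is major.
(Equivalently, a compound major third: a major third plus an octave.)

M10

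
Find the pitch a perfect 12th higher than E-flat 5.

Counting five letter names plus an octave up from E lands on B.
Moving 19 semitones up from Eb5 (the size of a perfect twelfth) reaches Bb6.

B-flat 6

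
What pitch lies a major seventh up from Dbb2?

Seven letter names up from D: C.
A major seventh spans 11 semitones, so from Dbb2 the target pitch is Cb3.

Cb3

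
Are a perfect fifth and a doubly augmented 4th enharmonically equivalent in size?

Yes

A perfect fifth = 7 semitones = a doubly augmented fourth; enharmonically equal.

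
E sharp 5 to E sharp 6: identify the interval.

perfect octave

E to E is the same letter name, plus an octave — that makes it an octave of some quality.
E#5 to E#6 is 12 semitones, matching the perfect octave exactly, so the quality is perfect.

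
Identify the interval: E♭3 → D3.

m2

Descending from Eb3 to D3 is the same interval as ascending D3 to Eb3.
D to E spans two letter names (D-E): a second.
A major second would be 2 semitones, but D3 to Eb3 is 1 — one semitone narrower, making it a minor second.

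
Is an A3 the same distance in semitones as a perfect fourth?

An augmented third spans 5 semitones, and a perfect fourth also spans 5 semitones — they're enharmonic.

Yes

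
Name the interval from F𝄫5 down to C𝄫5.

Descending from Fbb5 to Cbb5 is the same interval as ascending Cbb5 to Fbb5.
C to F spans four letter names (C-D-E-F): a fourth.
Counting semitones, Cbb5→Fbb5 is 5, which is the perfect fourth.

perfect 4th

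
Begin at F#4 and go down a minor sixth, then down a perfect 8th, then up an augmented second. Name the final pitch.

F#4 down a minor sixth → A#3 (8 semitones).
A#3 down a perfect octave → A#2 (12 semitones).
An augmented second up from A#2 is B##2.

B##2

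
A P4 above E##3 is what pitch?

A##3

Counting four letter names up from E lands on A.
Moving 5 semitones up from E##3 (the size of a perfect fourth) reaches A##3.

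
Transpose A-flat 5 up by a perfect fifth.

E-flat 6

The fifth takes the letter from A up to E.
A perfect fifth spans 7 semitones, so from Ab5 the target pitch is Eb6.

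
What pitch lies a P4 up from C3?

Counting four letter names up from C lands on F.
A perfect fourth is 5 semitones; 5 semitones up from C3 gives F3.

F3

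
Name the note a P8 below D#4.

An octave keeps the letter name D, an octave down from D.
Moving 12 semitones down from D#4 (the size of a perfect octave) reaches D#3.

D#3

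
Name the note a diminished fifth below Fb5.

Bb4

Counting five letter names down from F lands on B.
A diminished fifth is 6 semitones; 6 semitones down from Fb5 gives Bb4.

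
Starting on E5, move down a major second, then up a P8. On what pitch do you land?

Down a major second from E5: D5 (2 semitones down).
A perfect octave up from D5 is D6.

D6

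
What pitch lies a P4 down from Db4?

Ab3

Four letter names down from D: A.
A perfect fourth spans 5 semitones, so from Db4 the target pitch is Ab3.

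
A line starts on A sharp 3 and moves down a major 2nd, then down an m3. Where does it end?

E sharp 3

A major second down from A#3 is G#3.
Down a minor third from G#3: E#3 (3 semitones down).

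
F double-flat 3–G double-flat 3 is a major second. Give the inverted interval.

Interval numbers invert to sum to nine: 2 + 7 = 9, so a second inverts to a seventh.
The quality also flips — major becomes minor — giving a minor seventh.

m7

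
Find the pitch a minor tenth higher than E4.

G5

The tenth's letter: E up three letter names plus an octave → G.
A minor tenth is 15 semitones; 15 semitones up from E4 gives G5.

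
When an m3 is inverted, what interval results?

Interval numbers invert to sum to nine: 3 + 6 = 9, so a third inverts to a sixth.
And minor becomes major under inversion, so we get a major sixth.

M6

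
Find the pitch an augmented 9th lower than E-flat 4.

D-double-flat 3

Counting two letter names plus an octave down from E lands on D.
An augmented ninth is 15 semitones; 15 semitones down from Eb4 gives Dbb3.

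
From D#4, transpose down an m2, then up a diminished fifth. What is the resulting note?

D#4 down a minor second → C##4 (1 semitone).
Up a diminished fifth from C##4: G#4 (6 semitones up).

G#4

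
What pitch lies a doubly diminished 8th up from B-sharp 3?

For an octave the letter name doesn't change: still B, an octave up.
A doubly diminished octave spans 10 semitones, so from B#3 the target pitch is Bb4.

B-flat 4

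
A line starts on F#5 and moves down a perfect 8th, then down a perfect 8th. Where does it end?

F#3

F#5 down a perfect octave → F#4 (12 semitones).
Down a perfect octave from F#4: F#3 (12 semitones down).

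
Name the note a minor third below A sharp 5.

The third takes the letter from A down to F.
Moving 3 semitones down from A#5 (the size of a minor third) reaches F##5.

F double-sharp 5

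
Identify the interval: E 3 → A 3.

perfect fourth

E to A spans four letter names (E-F-G-A) — that makes it a fourth of some quality.
E3 to A3 is 5 semitones, matching the perfect fourth exactly, so the quality is perfect.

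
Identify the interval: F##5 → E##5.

Descending from F##5 to E##5 is the same interval as ascending E##5 to F##5.
E to F spans two letter names (E-F), so the interval is some kind of second.
E##5 to F##5 is 1 semitone, a half step short of the major second (2), so this is minor.

minor second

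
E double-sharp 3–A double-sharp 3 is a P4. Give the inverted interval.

perfect 5th

Inverted interval numbers add to nine, so a fourth pairs with a fifth (4 + 5 = 9).
The quality also flips — perfect stays perfect — giving a perfect fifth.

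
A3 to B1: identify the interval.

Descending from A3 to B1 is the same interval as ascending B1 to A3.
B to A spans seven letter names (B-C-D-E-F-G-A), plus an octave — that makes it a fourteenth of some quality.
B1 to A3 is 22 semitones, a half step short of the major fourteenth (23), so this is minor.
(Equivalently, a compound minor seventh: a minor seventh plus an octave.)

minor fourteenth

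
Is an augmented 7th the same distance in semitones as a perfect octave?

Yes

An augmented seventh spans 12 semitones, and a perfect octave also spans 12 semitones — they're enharmonic.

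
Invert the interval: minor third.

Interval numbers invert to sum to nine: 3 + 6 = 9, so a third inverts to a sixth.
And minor becomes major under inversion, so we get a major sixth.

major sixth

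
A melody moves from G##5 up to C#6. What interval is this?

G to C spans four letter names (G-A-B-C) — that makes it a fourth of some quality.
A perfect fourth would be 5 semitones; G##5 to C#6 is 4, one semitone narrower, so the interval is diminished.

d4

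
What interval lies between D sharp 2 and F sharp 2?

minor third

D to F spans three letter names (D-E-F), so the interval is some kind of third.
D#2 to F#2 is 3 semitones, a half step short of the major third (4), so this is minor.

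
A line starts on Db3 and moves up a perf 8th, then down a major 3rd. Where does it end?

Bbb3

Up a perfect octave from Db3: Db4 (12 semitones up).
Down a major third from Db4: Bbb3 (4 semitones down).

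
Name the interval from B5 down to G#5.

Descending from B5 to G#5 is the same interval as ascending G#5 to B5.
G to B spans three letter names (G-A-B): a third.
A major third would be 4 semitones, but G#5 to B5 is 3 — one semitone narrower, making it a minor third.

minor 3rd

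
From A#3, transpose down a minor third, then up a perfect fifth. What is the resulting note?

C##4

A#3 down a minor third → F##3 (3 semitones).
Up a perfect fifth from F##3: C##4 (7 semitones up).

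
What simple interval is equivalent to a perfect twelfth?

Subtracting seven from the interval number removes an octave: 12 − 7 = 5.
So a perfect twelfth is an octave plus a perfect fifth. The quality is unchanged.

perfect 5th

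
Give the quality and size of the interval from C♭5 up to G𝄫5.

diminished 5th

C to G spans five letter names (C-D-E-F-G): a fifth.
The perfect fifth is 7 semitones; here we have 6, one semitone narrower: diminished.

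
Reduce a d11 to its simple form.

Subtracting seven from the interval number removes an octave: 11 − 7 = 4.
Quality carries through unchanged, so the simple form is a diminished fourth.

diminished fourth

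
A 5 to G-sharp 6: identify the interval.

A to G spans seven letter names (A-B-C-D-E-F-G): a seventh.
A5 to G#6 is 11 semitones, matching the major seventh exactly, so the quality is major.

major 7th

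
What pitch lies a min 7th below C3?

The seventh takes the letter from C down to D.
Moving 10 semitones down from C3 (the size of a minor seventh) reaches D2.

D2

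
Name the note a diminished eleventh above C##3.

Counting four letter names plus an octave up from C lands on F.
Moving 16 semitones up from C##3 (the size of a diminished eleventh) reaches F#4.

F#4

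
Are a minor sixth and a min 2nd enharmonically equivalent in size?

A minor sixth is 8 semitones but a minor second is 1 semitone — different sizes.

No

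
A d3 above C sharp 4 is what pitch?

E flat 4

Counting three letter names up from C lands on E.
A diminished third is 2 semitones; 2 semitones up from C#4 gives Eb4.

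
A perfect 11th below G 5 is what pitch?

D 4

The eleventh's letter: G down four letter names plus an octave → D.
A perfect eleventh spans 17 semitones, so from G5 the target pitch is D4.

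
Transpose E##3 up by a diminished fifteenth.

E#5

A fifteenth keeps the letter name E, two octaves up from E.
A diminished fifteenth is 23 semitones; 23 semitones up from E##3 gives E#5.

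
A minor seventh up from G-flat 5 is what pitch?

F-flat 6

Counting seven letter names up from G lands on F.
A minor seventh is 10 semitones; 10 semitones up from Gb5 gives Fb6.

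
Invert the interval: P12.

perfect 4th

First reduce the compound perfect twelfth to its simple form, a perfect fifth.
The rule of nine gives the new number: 9 − 5 = 4, so a fifth becomes a fourth.
And perfect stays perfect under inversion, so we get a perfect fourth.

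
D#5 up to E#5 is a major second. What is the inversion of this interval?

m7

Interval numbers invert to sum to nine: 2 + 7 = 9, so a second inverts to a seventh.
The quality also flips — major becomes minor — giving a minor seventh.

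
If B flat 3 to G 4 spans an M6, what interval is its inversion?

minor third

The rule of nine gives the new number: 9 − 6 = 3, so a sixth becomes a third.
And major becomes minor under inversion, so we get a minor third.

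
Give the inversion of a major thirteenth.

First reduce the compound major thirteenth to its simple form, a major sixth.
The rule of nine gives the new number: 9 − 6 = 3, so a sixth becomes a third.
And major becomes minor under inversion, so we get a minor third.

m3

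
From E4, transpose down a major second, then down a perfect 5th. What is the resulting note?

E4 down a major second → D4 (2 semitones).
D4 down a perfect fifth → G3 (7 semitones).

G3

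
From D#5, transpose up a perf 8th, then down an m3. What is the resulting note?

A perfect octave up from D#5 is D#6.
Down a minor third from D#6: B#5 (3 semitones down).

B#5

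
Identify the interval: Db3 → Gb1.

perfect twelfth

Descending from Db3 to Gb1 is the same interval as ascending Gb1 to Db3.
G to D spans five letter names (G-A-B-C-D), plus an octave — that makes it a twelfth of some quality.
The perfect twelfth spans 19 semitones, and Gb1 to Db3 is exactly 19 semitones — so this is a perfect twelfth.
(Equivalently, a compound perfect fifth: a perfect fifth plus an octave.)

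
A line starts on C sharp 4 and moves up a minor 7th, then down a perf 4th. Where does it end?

Up a minor seventh from C#4: B4 (10 semitones up).
B4 down a perfect fourth → F#4 (5 semitones).

F sharp 4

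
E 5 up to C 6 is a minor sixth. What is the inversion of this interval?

The rule of nine gives the new number: 9 − 6 = 3, so a sixth becomes a third.
The quality also flips — minor becomes major — giving a major third.

M3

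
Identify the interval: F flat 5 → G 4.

diminished seventh

Descending from Fb5 to G4 is the same interval as ascending G4 to Fb5.
G to F spans seven letter names (G-A-B-C-D-E-F): a seventh.
G4 to Fb5 spans 9 semitones — two semitones narrower than the major seventh (11) — giving a diminished seventh.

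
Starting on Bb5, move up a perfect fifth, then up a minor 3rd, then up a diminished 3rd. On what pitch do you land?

Cbb7

A perfect fifth up from Bb5 is F6.
Up a minor third from F6: Ab6 (3 semitones up).
A diminished third up from Ab6 is Cbb7.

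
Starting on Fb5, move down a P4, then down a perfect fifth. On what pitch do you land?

Fb4

Down a perfect fourth from Fb5: Cb5 (5 semitones down).
Cb5 down a perfect fifth → Fb4 (7 semitones).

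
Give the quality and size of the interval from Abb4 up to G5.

A to G spans seven letter names (A-B-C-D-E-F-G) — that makes it a seventh of some quality.
The major seventh is 11 semitones; here we have 12, one semitone wider: augmented.

augmented 7th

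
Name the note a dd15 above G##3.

G5

The letter stays G (same as the start), shifted two octaves up.
A doubly diminished fifteenth spans 22 semitones, so from G##3 the target pitch is G5.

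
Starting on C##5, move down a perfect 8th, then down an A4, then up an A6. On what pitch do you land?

E##4

C##5 down a perfect octave → C##4 (12 semitones).
An augmented fourth down from C##4 is G#3.
Up an augmented sixth from G#3: E##4 (10 semitones up).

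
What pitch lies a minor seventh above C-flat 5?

Counting seven letter names up from C lands on B.
A minor seventh is 10 semitones; 10 semitones up from Cb5 gives Bbb5.

B-double-flat 5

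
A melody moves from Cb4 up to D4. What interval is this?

C to D spans two letter names (C-D), so the interval is some kind of second.
Cb4 to D4 spans 3 semitones — one semitone wider than the major second (2) — giving an augmented second.

augmented second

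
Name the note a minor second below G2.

F#2

Two letter names down from G: F.
Moving 1 semitone down from G2 (the size of a minor second) reaches F#2.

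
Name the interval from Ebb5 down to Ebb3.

perfect fifteenth

Descending from Ebb5 to Ebb3 is the same interval as ascending Ebb3 to Ebb5.
E to E is the same letter name, plus 2 octaves: a fifteenth.
Counting semitones, Ebb3→Ebb5 is 24, which is the perfect fifteenth.
(Equivalently, a compound perfect octave: a perfect octave plus an octave.)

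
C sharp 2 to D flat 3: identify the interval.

C to D spans two letter names (C-D), plus an octave, so the interval is some kind of ninth.
A major ninth would be 14 semitones; C#2 to Db3 is 12, two semitones narrower, so the interval is diminished.

diminished ninth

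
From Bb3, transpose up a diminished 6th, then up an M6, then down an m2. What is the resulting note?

A diminished sixth up from Bb3 is Gbb4.
Gbb4 up a major sixth → Ebb5 (9 semitones).
Ebb5 down a minor second → Db5 (1 semitone).

Db5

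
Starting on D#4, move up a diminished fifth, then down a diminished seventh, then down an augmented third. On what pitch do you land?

G3

D#4 up a diminished fifth → A4 (6 semitones).
A diminished seventh down from A4 is B#3.
Down an augmented third from B#3: G3 (5 semitones down).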